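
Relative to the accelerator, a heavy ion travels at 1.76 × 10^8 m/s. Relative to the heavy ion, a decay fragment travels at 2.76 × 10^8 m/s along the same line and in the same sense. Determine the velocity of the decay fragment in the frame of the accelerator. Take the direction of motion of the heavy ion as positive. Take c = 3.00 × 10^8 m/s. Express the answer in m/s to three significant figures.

In units of c (dividing by 3.00 × 10^8 m/s): v = 0.587, u' = 0.920.
u = (u' + v)/(1 + u'v/c²):
u = (0.920 + 0.587) / (1 + 0.920·0.587) = 1.5067/1.5397 = 0.9785
(Galilean addition would give +1.507c, exceeding c.)
Converting back: u = 0.9785 × 3.00 × 10^8 m/s.

2.94 × 10^8 m/s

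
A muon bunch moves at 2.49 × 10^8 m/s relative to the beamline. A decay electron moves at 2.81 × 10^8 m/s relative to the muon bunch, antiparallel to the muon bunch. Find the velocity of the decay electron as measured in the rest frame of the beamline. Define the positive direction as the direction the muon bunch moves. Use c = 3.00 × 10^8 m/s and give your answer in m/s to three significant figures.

-1.44 × 10^8 m/s

In units of c (dividing by 3.00 × 10^8 m/s): v = 0.830, u' = -0.937.
u = (u' + v)/(1 + u'v/c²):
u = (-0.937 + 0.830) / (1 + (-0.937)·0.830) = -0.1067/0.2226 = -0.4793
(Galilean addition would give -0.107c.)
Converting back: u = -0.4793 × 3.00 × 10^8 m/s.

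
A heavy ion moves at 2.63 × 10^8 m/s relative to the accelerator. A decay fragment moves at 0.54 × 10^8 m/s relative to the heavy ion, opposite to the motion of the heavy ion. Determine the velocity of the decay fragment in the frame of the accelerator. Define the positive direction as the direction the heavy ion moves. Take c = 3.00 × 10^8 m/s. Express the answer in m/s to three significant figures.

In units of c (dividing by 3.00 × 10^8 m/s): v = 0.877, u' = -0.180.
u = (u' + v)/(1 + u'v/c²):
u = (-0.180 + 0.877) / (1 + (-0.180)·0.877) = 0.6967/0.8422 = 0.8272
Converting back: u = 0.8272 × 3.00 × 10^8 m/s.

+2.48 × 10^8 m/s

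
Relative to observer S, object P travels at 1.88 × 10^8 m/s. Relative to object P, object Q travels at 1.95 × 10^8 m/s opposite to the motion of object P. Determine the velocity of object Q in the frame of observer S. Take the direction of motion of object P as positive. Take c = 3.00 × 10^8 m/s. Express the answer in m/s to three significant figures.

-1.18 × 10^7 m/s

In units of c (dividing by 3.00 × 10^8 m/s): v = 0.627, u' = -0.650.
u = (u' + v)/(1 + u'v/c²):
u = (-0.650 + 0.627) / (1 + (-0.650)·0.627) = -0.0233/0.5927 = -0.0394
Converting back: u = -0.0394 × 3.00 × 10^8 m/s.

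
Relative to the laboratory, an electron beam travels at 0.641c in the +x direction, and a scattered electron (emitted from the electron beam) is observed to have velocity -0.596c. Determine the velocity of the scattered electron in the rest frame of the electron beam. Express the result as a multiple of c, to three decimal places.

Invert the composition law: u' = (u − v)/(1 − uv/c²).
u' = (-0.596 − 0.641) / (1 − (-0.596)(0.641)) = -1.2370/1.3820 = -0.8951.

-0.895c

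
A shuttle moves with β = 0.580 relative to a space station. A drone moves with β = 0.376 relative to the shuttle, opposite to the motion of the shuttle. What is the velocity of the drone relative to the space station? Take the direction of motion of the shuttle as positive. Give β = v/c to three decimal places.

With v = 0.580 and u' = -0.376 (in units of c),
u = (u' + v)/(1 + u'v/c²):
u = (-0.376 + 0.580) / (1 + (-0.376)·0.580) = 0.2040/0.7819 = 0.2609
(Galilean addition would give +0.204c.)

β = +0.261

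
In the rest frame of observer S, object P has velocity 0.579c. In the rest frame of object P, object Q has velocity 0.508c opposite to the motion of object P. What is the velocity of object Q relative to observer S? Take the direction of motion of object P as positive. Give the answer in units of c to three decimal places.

+0.101c

With v = 0.579 and u' = -0.508 (in units of c),
u = (u' + v)/(1 + u'v/c²):
u = (-0.508 + 0.579) / (1 + (-0.508)·0.579) = 0.0710/0.7059 = 0.1006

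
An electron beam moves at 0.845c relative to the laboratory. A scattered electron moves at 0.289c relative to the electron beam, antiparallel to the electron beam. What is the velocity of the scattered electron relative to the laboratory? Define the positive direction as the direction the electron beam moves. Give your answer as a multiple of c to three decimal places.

+0.736c

With v = 0.845 and u' = -0.289 (in units of c),
u = (u' + v)/(1 + u'v/c²):
u = (-0.289 + 0.845) / (1 + (-0.289)·0.845) = 0.5560/0.7558 = 0.7356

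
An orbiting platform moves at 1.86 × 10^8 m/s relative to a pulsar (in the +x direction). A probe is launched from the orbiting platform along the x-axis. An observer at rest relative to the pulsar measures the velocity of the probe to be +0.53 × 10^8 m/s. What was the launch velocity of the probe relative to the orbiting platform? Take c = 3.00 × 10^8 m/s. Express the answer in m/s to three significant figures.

-1.49 × 10^8 m/s

v = 0.620c, u = 0.177c.
Invert the composition law: u' = (u − v)/(1 − uv/c²).
u' = (0.177 − 0.620) / (1 − (0.177)(0.620)) = -0.4433/0.8905 = -0.4979.
u' = -0.4979 × 3.00 × 10^8 m/s.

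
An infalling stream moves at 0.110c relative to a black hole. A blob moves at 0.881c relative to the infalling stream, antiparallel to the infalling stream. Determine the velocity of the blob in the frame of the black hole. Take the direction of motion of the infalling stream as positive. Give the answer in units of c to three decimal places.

With v = 0.110 and u' = -0.881 (in units of c),
u = (u' + v)/(1 + u'v/c²):
u = (-0.881 + 0.110) / (1 + (-0.881)·0.110) = -0.7710/0.9031 = -0.8537

-0.854c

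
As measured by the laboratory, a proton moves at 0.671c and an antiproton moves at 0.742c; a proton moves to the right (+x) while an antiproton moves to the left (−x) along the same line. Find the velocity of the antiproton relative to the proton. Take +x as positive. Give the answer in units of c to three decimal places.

β_A = 0.671, β_B = -0.742.
Transform to A's frame with the inverse velocity-addition law: u' = (u − v)/(1 − uv/c²), taking u = β_B and v = β_A.
u' = (-0.742 − 0.671) / (1 − (0.671)(-0.742)) = -1.4130/1.4979 = -0.9433.

-0.943c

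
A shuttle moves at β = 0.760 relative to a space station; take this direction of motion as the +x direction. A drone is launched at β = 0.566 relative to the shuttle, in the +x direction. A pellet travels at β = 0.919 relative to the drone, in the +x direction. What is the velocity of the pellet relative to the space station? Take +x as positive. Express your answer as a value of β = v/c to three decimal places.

β = 0.997

Apply u = (u' + v)/(1 + u'v/c²) successively, working outward toward the space station.
Start: velocity of the shuttle relative to the space station = 0.7600c.
Compose with the drone (u' = 0.566 in the shuttle frame): u_1 = (0.566 + 0.760) / (1 + 0.566·0.760) = 1.3260/1.4302 = 0.9272.
Compose with the pellet (u' = 0.919 in the drone frame): u_2 = (0.919 + 0.927) / (1 + 0.919·0.927) = 1.8462/1.8521 = 0.9968.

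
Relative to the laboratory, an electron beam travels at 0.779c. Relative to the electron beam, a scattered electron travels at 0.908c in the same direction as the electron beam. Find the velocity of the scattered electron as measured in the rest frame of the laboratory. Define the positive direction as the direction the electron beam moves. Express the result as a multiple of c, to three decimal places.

With v = 0.779 and u' = 0.908 (in units of c),
u = (u' + v)/(1 + u'v/c²):
u = (0.908 + 0.779) / (1 + 0.908·0.779) = 1.6870/1.7073 = 0.9881

0.988c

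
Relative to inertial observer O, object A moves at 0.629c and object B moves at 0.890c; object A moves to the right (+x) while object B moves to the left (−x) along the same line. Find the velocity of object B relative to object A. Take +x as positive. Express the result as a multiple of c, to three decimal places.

β_A = 0.629, β_B = -0.890.
Transform to A's frame with the inverse velocity-addition law: u' = (u − v)/(1 − uv/c²), taking u = β_B and v = β_A.
u' = (-0.890 − 0.629) / (1 − (0.629)(-0.890)) = -1.5190/1.5598 = -0.9738.

-0.974c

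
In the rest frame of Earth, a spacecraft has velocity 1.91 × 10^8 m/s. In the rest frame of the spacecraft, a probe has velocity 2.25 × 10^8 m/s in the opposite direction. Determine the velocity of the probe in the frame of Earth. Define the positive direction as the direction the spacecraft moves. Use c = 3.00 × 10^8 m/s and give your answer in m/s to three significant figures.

In units of c (dividing by 3.00 × 10^8 m/s): v = 0.637, u' = -0.750.
u = (u' + v)/(1 + u'v/c²):
u = (-0.750 + 0.637) / (1 + (-0.750)·0.637) = -0.1133/0.5225 = -0.2169
(Galilean addition would give -0.113c.)
Converting back: u = -0.2169 × 3.00 × 10^8 m/s.

-6.51 × 10^7 m/s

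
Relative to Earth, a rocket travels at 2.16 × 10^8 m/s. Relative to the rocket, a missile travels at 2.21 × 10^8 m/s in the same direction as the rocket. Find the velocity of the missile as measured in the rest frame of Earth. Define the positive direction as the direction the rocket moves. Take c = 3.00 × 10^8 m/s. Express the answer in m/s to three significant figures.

2.86 × 10^8 m/s

In units of c (dividing by 3.00 × 10^8 m/s): v = 0.720, u' = 0.737.
u = (u' + v)/(1 + u'v/c²):
u = (0.737 + 0.720) / (1 + 0.737·0.720) = 1.4567/1.5304 = 0.9518
Converting back: u = 0.9518 × 3.00 × 10^8 m/s.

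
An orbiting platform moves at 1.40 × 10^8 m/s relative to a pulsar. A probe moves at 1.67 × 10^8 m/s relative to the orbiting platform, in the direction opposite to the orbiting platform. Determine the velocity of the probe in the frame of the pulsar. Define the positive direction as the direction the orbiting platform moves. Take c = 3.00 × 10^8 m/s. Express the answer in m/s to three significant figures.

In units of c (dividing by 3.00 × 10^8 m/s): v = 0.467, u' = -0.557.
u = (u' + v)/(1 + u'v/c²):
u = (-0.557 + 0.467) / (1 + (-0.557)·0.467) = -0.0900/0.7402 = -0.1216
Converting back: u = -0.1216 × 3.00 × 10^8 m/s.

-3.65 × 10^7 m/s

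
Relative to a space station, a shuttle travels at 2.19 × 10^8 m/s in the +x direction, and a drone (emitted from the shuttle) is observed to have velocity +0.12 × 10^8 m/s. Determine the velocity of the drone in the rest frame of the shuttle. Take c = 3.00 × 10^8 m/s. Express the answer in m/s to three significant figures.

v = 0.730c, u = 0.040c.
Invert the composition law: u' = (u − v)/(1 − uv/c²).
u' = (0.040 − 0.730) / (1 − (0.040)(0.730)) = -0.6900/0.9708 = -0.7108.
u' = -0.7108 × 3.00 × 10^8 m/s.

-2.13 × 10^8 m/s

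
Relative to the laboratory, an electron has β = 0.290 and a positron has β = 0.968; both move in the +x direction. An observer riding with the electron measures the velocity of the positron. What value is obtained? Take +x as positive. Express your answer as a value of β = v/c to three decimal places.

β_A = 0.290, β_B = 0.968.
Transform to A's frame with the inverse velocity-addition law: u' = (u − v)/(1 − uv/c²), taking u = β_B and v = β_A.
u' = (0.968 − 0.290) / (1 − (0.290)(0.968)) = 0.6780/0.7193 = 0.9426.

β = +0.943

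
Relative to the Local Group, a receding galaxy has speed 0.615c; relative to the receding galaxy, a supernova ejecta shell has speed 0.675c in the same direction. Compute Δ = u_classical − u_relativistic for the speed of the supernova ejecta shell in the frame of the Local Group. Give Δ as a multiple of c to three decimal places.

Δ = 0.378c

Galilean: u_cl = 0.675 + 0.615 = 1.2900.
Relativistic: u_rel = (0.675 + 0.615) / (1 + 0.675·0.615) = 1.2900/1.4151 = 0.9116.
Δ = 1.2900 − 0.9116 = 0.3784.
(The classical prediction exceeds c; the relativistic result does not.)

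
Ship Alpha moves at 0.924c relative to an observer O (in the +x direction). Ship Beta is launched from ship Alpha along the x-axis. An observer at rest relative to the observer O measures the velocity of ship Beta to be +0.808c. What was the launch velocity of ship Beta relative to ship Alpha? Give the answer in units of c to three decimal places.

Invert the composition law: u' = (u − v)/(1 − uv/c²).
u' = (0.808 − 0.924) / (1 − (0.808)(0.924)) = -0.1160/0.2534 = -0.4578.

-0.458c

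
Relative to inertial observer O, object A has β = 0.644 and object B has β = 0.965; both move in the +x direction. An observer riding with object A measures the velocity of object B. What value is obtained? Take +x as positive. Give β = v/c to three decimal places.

β_A = 0.644, β_B = 0.965.
Transform to A's frame with the inverse velocity-addition law: u' = (u − v)/(1 − uv/c²), taking u = β_B and v = β_A.
u' = (0.965 − 0.644) / (1 − (0.644)(0.965)) = 0.3210/0.3785 = 0.8480.

β = +0.848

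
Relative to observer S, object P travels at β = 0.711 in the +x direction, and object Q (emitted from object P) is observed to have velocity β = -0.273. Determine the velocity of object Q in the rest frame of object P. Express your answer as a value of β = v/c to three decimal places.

β = -0.824

Invert the composition law: u' = (u − v)/(1 − uv/c²).
u' = (-0.273 − 0.711) / (1 − (-0.273)(0.711)) = -0.9840/1.1941 = -0.8240.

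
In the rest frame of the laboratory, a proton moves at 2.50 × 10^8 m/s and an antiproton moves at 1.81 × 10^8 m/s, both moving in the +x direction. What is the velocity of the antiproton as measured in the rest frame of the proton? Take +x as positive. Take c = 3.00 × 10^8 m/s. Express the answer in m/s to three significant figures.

β_A = 0.833, β_B = 0.603 (dividing each by c = 3.00 × 10^8 m/s).
Transform to A's frame with the inverse velocity-addition law: u' = (u − v)/(1 − uv/c²), taking u = β_B and v = β_A.
u' = (0.603 − 0.833) / (1 − (0.833)(0.603)) = -0.2300/0.4972 = -0.4626.
u' = -0.4626 × 3.00 × 10^8 m/s.

-1.39 × 10^8 m/s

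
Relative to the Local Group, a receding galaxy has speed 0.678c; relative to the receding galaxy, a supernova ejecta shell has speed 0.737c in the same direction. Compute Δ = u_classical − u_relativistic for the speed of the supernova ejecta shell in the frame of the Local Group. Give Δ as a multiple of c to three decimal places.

Δ = 0.471c

Galilean: u_cl = 0.737 + 0.678 = 1.4150.
Relativistic: u_rel = (0.737 + 0.678) / (1 + 0.737·0.678) = 1.4150/1.4997 = 0.9435.
Δ = 1.4150 − 0.9435 = 0.4715.
(The classical prediction exceeds c; the relativistic result does not.)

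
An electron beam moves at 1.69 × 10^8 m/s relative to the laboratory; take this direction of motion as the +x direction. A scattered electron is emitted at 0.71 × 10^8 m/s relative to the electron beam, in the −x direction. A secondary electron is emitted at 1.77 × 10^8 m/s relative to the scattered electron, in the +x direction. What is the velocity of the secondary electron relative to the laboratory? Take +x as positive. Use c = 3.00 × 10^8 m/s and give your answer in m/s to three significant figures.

Apply u = (u' + v)/(1 + u'v/c²) successively, working outward toward the laboratory.
(Dividing each given speed by c = 3.00 × 10^8 m/s to work in units of c.)
Start: velocity of the electron beam relative to the laboratory = 0.5633c.
Compose with the scattered electron (u' = -0.237 in the electron beam frame): u_1 = (-0.237 + 0.563) / (1 + (-0.237)·0.563) = 0.3267/0.8667 = 0.3769.
Compose with the secondary electron (u' = 0.590 in the scattered electron frame): u_2 = (0.590 + 0.377) / (1 + 0.590·0.377) = 0.9669/1.2224 = 0.7910.
So u = 0.7910 × 3.00 × 10^8 m/s.

+2.37 × 10^8 m/s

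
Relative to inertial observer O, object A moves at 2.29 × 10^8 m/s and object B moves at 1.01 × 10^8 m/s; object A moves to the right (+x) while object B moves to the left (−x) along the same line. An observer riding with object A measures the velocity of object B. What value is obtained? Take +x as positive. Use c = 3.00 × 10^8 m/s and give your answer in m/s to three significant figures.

β_A = 0.763, β_B = -0.337 (dividing each by c = 3.00 × 10^8 m/s).
Transform to A's frame with the inverse velocity-addition law: u' = (u − v)/(1 − uv/c²), taking u = β_B and v = β_A.
u' = (-0.337 − 0.763) / (1 − (0.763)(-0.337)) = -1.1000/1.2570 = -0.8751.
u' = -0.8751 × 3.00 × 10^8 m/s.

-2.63 × 10^8 m/s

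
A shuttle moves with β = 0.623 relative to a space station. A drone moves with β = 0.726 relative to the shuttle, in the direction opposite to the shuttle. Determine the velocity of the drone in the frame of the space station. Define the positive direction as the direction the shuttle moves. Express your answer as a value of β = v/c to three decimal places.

With v = 0.623 and u' = -0.726 (in units of c),
u = (u' + v)/(1 + u'v/c²):
u = (-0.726 + 0.623) / (1 + (-0.726)·0.623) = -0.1030/0.5477 = -0.1881

β = -0.188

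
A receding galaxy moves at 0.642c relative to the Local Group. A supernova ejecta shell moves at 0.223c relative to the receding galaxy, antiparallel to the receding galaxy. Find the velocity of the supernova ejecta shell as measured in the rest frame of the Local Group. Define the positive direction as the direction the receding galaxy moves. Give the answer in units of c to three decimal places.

+0.489c

With v = 0.642 and u' = -0.223 (in units of c),
u = (u' + v)/(1 + u'v/c²):
u = (-0.223 + 0.642) / (1 + (-0.223)·0.642) = 0.4190/0.8568 = 0.4890
(Galilean addition would give +0.419c.)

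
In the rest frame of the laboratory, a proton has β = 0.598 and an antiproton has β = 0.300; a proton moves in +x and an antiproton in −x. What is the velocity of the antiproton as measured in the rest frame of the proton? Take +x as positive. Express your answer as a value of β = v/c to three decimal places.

β_A = 0.598, β_B = -0.300.
Transform to A's frame with the inverse velocity-addition law: u' = (u − v)/(1 − uv/c²), taking u = β_B and v = β_A.
u' = (-0.300 − 0.598) / (1 − (0.598)(-0.300)) = -0.8980/1.1794 = -0.7614.

β = -0.761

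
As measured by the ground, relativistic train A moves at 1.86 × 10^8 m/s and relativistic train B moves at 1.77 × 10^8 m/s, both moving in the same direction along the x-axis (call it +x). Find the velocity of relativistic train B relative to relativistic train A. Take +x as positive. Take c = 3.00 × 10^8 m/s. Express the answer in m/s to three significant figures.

β_A = 0.620, β_B = 0.590 (dividing each by c = 3.00 × 10^8 m/s).
Transform to A's frame with the inverse velocity-addition law: u' = (u − v)/(1 − uv/c²), taking u = β_B and v = β_A.
u' = (0.590 − 0.620) / (1 − (0.620)(0.590)) = -0.0300/0.6342 = -0.0473.
u' = -0.0473 × 3.00 × 10^8 m/s.

-1.42 × 10^7 m/s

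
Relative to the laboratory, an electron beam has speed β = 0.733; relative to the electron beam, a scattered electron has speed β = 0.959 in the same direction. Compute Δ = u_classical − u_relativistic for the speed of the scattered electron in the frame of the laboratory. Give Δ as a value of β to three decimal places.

Δ = 0.698

Galilean: u_cl = 0.959 + 0.733 = 1.6920.
Relativistic: u_rel = (0.959 + 0.733) / (1 + 0.959·0.733) = 1.6920/1.7029 = 0.9936.
Δ = 1.6920 − 0.9936 = 0.6984.
(The classical prediction exceeds c; the relativistic result does not.)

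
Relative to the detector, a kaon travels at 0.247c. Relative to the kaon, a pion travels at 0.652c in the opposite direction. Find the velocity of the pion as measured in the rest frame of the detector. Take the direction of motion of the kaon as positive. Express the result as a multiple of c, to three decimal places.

-0.483c

With v = 0.247 and u' = -0.652 (in units of c),
u = (u' + v)/(1 + u'v/c²):
u = (-0.652 + 0.247) / (1 + (-0.652)·0.247) = -0.4050/0.8390 = -0.4827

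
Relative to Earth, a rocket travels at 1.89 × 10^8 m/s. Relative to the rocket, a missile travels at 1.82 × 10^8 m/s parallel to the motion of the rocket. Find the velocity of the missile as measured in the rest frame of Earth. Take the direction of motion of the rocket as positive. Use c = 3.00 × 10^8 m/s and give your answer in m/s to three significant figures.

2.68 × 10^8 m/s

In units of c (dividing by 3.00 × 10^8 m/s): v = 0.630, u' = 0.607.
u = (u' + v)/(1 + u'v/c²):
u = (0.607 + 0.630) / (1 + 0.607·0.630) = 1.2367/1.3822 = 0.8947
Converting back: u = 0.8947 × 3.00 × 10^8 m/s.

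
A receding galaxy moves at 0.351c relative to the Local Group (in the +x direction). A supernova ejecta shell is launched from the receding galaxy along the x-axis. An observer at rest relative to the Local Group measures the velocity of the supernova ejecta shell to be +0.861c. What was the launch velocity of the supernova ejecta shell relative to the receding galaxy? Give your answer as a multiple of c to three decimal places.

Invert the composition law: u' = (u − v)/(1 − uv/c²).
u' = (0.861 − 0.351) / (1 − (0.861)(0.351)) = 0.5100/0.6978 = 0.7309.

+0.731c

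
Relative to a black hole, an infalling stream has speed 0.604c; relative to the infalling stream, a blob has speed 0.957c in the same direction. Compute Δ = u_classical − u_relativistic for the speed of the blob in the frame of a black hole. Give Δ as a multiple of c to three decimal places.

Δ = 0.572c

Galilean: u_cl = 0.957 + 0.604 = 1.5610.
Relativistic: u_rel = (0.957 + 0.604) / (1 + 0.957·0.604) = 1.5610/1.5780 = 0.9892.
Δ = 1.5610 − 0.9892 = 0.5718.
(The classical prediction exceeds c; the relativistic result does not.)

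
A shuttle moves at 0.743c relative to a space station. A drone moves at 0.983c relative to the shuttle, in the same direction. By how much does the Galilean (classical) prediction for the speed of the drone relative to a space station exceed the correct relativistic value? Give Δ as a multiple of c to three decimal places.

Δ = 0.729c

Galilean: u_cl = 0.983 + 0.743 = 1.7260.
Relativistic: u_rel = (0.983 + 0.743) / (1 + 0.983·0.743) = 1.7260/1.7304 = 0.9975.
Δ = 1.7260 − 0.9975 = 0.7285.
(The classical prediction exceeds c; the relativistic result does not.)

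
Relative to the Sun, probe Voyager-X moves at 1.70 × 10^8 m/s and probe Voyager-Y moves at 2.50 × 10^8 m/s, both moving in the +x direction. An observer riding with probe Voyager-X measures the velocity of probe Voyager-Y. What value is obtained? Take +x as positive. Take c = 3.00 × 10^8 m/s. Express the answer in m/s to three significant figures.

β_A = 0.567, β_B = 0.833 (dividing each by c = 3.00 × 10^8 m/s).
Transform to A's frame with the inverse velocity-addition law: u' = (u − v)/(1 − uv/c²), taking u = β_B and v = β_A.
u' = (0.833 − 0.567) / (1 − (0.567)(0.833)) = 0.2667/0.5278 = 0.5053.
u' = 0.5053 × 3.00 × 10^8 m/s.

+1.52 × 10^8 m/s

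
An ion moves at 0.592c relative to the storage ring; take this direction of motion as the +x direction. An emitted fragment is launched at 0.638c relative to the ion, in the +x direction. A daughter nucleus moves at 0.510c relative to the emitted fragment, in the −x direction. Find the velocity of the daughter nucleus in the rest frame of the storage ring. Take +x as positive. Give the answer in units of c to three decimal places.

+0.703c

Apply u = (u' + v)/(1 + u'v/c²) successively, working outward toward the storage ring.
Start: velocity of the ion relative to the storage ring = 0.5920c.
Compose with the emitted fragment (u' = 0.638 in the ion frame): u_1 = (0.638 + 0.592) / (1 + 0.638·0.592) = 1.2300/1.3777 = 0.8928.
Compose with the daughter nucleus (u' = -0.510 in the emitted fragment frame): u_2 = (-0.510 + 0.893) / (1 + (-0.510)·0.893) = 0.3828/0.5447 = 0.7028.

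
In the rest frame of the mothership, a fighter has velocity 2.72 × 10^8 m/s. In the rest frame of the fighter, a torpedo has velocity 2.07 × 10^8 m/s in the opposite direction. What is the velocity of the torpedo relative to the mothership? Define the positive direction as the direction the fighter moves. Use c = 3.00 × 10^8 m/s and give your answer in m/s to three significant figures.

+1.74 × 10^8 m/s

In units of c (dividing by 3.00 × 10^8 m/s): v = 0.907, u' = -0.690.
u = (u' + v)/(1 + u'v/c²):
u = (-0.690 + 0.907) / (1 + (-0.690)·0.907) = 0.2167/0.3744 = 0.5787
(Galilean addition would give +0.217c.)
Converting back: u = 0.5787 × 3.00 × 10^8 m/s.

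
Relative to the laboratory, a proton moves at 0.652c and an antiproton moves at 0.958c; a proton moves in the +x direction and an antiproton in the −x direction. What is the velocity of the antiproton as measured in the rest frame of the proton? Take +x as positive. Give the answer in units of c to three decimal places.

β_A = 0.652, β_B = -0.958.
Transform to A's frame with the inverse velocity-addition law: u' = (u − v)/(1 − uv/c²), taking u = β_B and v = β_A.
u' = (-0.958 − 0.652) / (1 − (0.652)(-0.958)) = -1.6100/1.6246 = -0.9910.

-0.991c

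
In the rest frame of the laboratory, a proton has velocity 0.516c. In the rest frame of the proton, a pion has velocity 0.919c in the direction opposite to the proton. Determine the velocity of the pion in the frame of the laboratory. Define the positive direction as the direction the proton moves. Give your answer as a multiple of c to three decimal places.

With v = 0.516 and u' = -0.919 (in units of c),
u = (u' + v)/(1 + u'v/c²):
u = (-0.919 + 0.516) / (1 + (-0.919)·0.516) = -0.4030/0.5258 = -0.7665

-0.766c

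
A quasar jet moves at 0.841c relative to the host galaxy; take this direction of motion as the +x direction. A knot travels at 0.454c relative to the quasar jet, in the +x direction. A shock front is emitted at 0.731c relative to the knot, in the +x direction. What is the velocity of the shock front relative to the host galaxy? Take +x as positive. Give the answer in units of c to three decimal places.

0.990c

Apply u = (u' + v)/(1 + u'v/c²) successively, working outward toward the host galaxy.
Start: velocity of the quasar jet relative to the host galaxy = 0.8410c.
Compose with the knot (u' = 0.454 in the quasar jet frame): u_1 = (0.454 + 0.841) / (1 + 0.454·0.841) = 1.2950/1.3818 = 0.9372.
Compose with the shock front (u' = 0.731 in the knot frame): u_2 = (0.731 + 0.937) / (1 + 0.731·0.937) = 1.6682/1.6851 = 0.9900.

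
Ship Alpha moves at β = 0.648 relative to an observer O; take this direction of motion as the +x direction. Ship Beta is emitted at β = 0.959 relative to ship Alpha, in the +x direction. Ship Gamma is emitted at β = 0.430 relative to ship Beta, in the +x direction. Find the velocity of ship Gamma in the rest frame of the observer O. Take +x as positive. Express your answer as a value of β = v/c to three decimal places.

β = 0.996

Apply u = (u' + v)/(1 + u'v/c²) successively, working outward toward the observer O.
Start: velocity of ship Alpha relative to the observer O = 0.6480c.
Compose with ship Beta (u' = 0.959 in ship Alpha frame): u_1 = (0.959 + 0.648) / (1 + 0.959·0.648) = 1.6070/1.6214 = 0.9911.
Compose with ship Gamma (u' = 0.430 in ship Beta frame): u_2 = (0.430 + 0.991) / (1 + 0.430·0.991) = 1.4211/1.4262 = 0.9964.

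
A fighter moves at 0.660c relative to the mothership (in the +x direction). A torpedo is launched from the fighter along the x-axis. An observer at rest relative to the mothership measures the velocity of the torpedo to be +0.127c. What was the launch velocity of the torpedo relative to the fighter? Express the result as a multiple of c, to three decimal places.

Invert the composition law: u' = (u − v)/(1 − uv/c²).
u' = (0.127 − 0.660) / (1 − (0.127)(0.660)) = -0.5330/0.9162 = -0.5818.

-0.582c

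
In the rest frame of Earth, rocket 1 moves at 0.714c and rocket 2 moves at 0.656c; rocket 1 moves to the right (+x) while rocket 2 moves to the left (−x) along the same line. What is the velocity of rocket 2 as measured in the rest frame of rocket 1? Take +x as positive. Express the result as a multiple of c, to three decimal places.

-0.933c

β_A = 0.714, β_B = -0.656.
Transform to A's frame with the inverse velocity-addition law: u' = (u − v)/(1 − uv/c²), taking u = β_B and v = β_A.
u' = (-0.656 − 0.714) / (1 − (0.714)(-0.656)) = -1.3700/1.4684 = -0.9330.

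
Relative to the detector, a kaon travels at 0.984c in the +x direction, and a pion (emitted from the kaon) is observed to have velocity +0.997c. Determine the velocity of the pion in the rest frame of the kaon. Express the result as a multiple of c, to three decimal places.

+0.686c

Invert the composition law: u' = (u − v)/(1 − uv/c²).
u' = (0.997 − 0.984) / (1 − (0.997)(0.984)) = 0.0130/0.0190 = 0.6859.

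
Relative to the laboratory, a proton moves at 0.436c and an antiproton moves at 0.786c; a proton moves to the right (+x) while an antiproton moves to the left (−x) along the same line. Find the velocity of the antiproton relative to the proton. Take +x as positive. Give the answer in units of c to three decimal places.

β_A = 0.436, β_B = -0.786.
Transform to A's frame with the inverse velocity-addition law: u' = (u − v)/(1 − uv/c²), taking u = β_B and v = β_A.
u' = (-0.786 − 0.436) / (1 − (0.436)(-0.786)) = -1.2220/1.3427 = -0.9101.

-0.910c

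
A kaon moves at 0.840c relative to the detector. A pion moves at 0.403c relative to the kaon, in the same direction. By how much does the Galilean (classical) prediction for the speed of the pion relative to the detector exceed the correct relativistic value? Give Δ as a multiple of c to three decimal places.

Galilean: u_cl = 0.403 + 0.840 = 1.2430.
Relativistic: u_rel = (0.403 + 0.840) / (1 + 0.403·0.840) = 1.2430/1.3385 = 0.9286.
Δ = 1.2430 − 0.9286 = 0.3144.
(The classical prediction exceeds c; the relativistic result does not.)

Δ = 0.314c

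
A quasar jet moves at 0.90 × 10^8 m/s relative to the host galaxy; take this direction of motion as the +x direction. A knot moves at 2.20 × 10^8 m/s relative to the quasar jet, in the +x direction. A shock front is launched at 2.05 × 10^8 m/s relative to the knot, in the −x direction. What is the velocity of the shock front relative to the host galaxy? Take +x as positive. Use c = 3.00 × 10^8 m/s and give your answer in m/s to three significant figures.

Apply u = (u' + v)/(1 + u'v/c²) successively, working outward toward the host galaxy.
(Dividing each given speed by c = 3.00 × 10^8 m/s to work in units of c.)
Start: velocity of the quasar jet relative to the host galaxy = 0.3000c.
Compose with the knot (u' = 0.733 in the quasar jet frame): u_1 = (0.733 + 0.300) / (1 + 0.733·0.300) = 1.0333/1.2200 = 0.8470.
Compose with the shock front (u' = -0.683 in the knot frame): u_2 = (-0.683 + 0.847) / (1 + (-0.683)·0.847) = 0.1637/0.4212 = 0.3885.
So u = 0.3885 × 3.00 × 10^8 m/s.

+1.17 × 10^8 m/s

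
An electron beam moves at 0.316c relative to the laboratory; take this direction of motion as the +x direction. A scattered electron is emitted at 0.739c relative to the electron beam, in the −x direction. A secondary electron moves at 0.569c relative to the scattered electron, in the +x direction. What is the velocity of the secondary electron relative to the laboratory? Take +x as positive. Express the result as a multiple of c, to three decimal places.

Apply u = (u' + v)/(1 + u'v/c²) successively, working outward toward the laboratory.
Start: velocity of the electron beam relative to the laboratory = 0.3160c.
Compose with the scattered electron (u' = -0.739 in the electron beam frame): u_1 = (-0.739 + 0.316) / (1 + (-0.739)·0.316) = -0.4230/0.7665 = -0.5519.
Compose with the secondary electron (u' = 0.569 in the scattered electron frame): u_2 = (0.569 + (-0.552)) / (1 + 0.569·(-0.552)) = 0.0171/0.6860 = 0.0250.

+0.025c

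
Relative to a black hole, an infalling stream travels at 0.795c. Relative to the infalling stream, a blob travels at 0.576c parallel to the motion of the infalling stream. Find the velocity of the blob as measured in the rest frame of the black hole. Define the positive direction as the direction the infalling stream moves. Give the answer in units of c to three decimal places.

0.940c

With v = 0.795 and u' = 0.576 (in units of c),
u = (u' + v)/(1 + u'v/c²):
u = (0.576 + 0.795) / (1 + 0.576·0.795) = 1.3710/1.4579 = 0.9404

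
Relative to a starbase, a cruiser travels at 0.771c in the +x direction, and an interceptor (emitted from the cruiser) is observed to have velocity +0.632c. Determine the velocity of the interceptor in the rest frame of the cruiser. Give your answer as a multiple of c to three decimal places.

Invert the composition law: u' = (u − v)/(1 − uv/c²).
u' = (0.632 − 0.771) / (1 − (0.632)(0.771)) = -0.1390/0.5127 = -0.2711.

-0.271c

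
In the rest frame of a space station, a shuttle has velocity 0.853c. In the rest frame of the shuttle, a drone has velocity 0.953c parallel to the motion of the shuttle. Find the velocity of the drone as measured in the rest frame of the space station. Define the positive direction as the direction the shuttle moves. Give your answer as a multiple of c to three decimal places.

With v = 0.853 and u' = 0.953 (in units of c),
u = (u' + v)/(1 + u'v/c²):
u = (0.953 + 0.853) / (1 + 0.953·0.853) = 1.8060/1.8129 = 0.9962

0.996c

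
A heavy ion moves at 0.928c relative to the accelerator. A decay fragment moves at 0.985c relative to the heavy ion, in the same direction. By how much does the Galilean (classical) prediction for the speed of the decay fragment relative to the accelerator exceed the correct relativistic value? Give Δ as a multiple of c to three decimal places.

Galilean: u_cl = 0.985 + 0.928 = 1.9130.
Relativistic: u_rel = (0.985 + 0.928) / (1 + 0.985·0.928) = 1.9130/1.9141 = 0.9994.
Δ = 1.9130 − 0.9994 = 0.9136.
(The classical prediction exceeds c; the relativistic result does not.)

Δ = 0.914c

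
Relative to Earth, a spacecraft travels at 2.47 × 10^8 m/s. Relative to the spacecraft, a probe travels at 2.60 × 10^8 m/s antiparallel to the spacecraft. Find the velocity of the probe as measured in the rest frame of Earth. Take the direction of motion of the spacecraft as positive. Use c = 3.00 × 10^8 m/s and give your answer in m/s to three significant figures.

In units of c (dividing by 3.00 × 10^8 m/s): v = 0.823, u' = -0.867.
u = (u' + v)/(1 + u'v/c²):
u = (-0.867 + 0.823) / (1 + (-0.867)·0.823) = -0.0433/0.2864 = -0.1513
(Galilean addition would give -0.043c.)
Converting back: u = -0.1513 × 3.00 × 10^8 m/s.

-4.54 × 10^7 m/s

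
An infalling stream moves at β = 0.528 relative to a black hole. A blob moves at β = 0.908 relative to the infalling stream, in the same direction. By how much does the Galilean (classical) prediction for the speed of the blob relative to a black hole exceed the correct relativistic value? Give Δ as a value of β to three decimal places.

Δ = 0.465

Galilean: u_cl = 0.908 + 0.528 = 1.4360.
Relativistic: u_rel = (0.908 + 0.528) / (1 + 0.908·0.528) = 1.4360/1.4794 = 0.9706.
Δ = 1.4360 − 0.9706 = 0.4654.
(The classical prediction exceeds c; the relativistic result does not.)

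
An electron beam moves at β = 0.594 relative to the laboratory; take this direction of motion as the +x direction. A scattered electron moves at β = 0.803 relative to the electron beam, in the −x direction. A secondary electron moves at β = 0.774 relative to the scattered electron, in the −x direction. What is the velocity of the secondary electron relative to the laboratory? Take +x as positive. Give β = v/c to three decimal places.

β = -0.896

Apply u = (u' + v)/(1 + u'v/c²) successively, working outward toward the laboratory.
Start: velocity of the electron beam relative to the laboratory = 0.5940c.
Compose with the scattered electron (u' = -0.803 in the electron beam frame): u_1 = (-0.803 + 0.594) / (1 + (-0.803)·0.594) = -0.2090/0.5230 = -0.3996.
Compose with the secondary electron (u' = -0.774 in the scattered electron frame): u_2 = (-0.774 + (-0.400)) / (1 + (-0.774)·(-0.400)) = -1.1736/1.3093 = -0.8964.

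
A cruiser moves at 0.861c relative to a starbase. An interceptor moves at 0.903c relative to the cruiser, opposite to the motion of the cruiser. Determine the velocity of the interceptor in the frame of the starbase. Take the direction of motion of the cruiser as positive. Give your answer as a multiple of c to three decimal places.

-0.189c

With v = 0.861 and u' = -0.903 (in units of c),
u = (u' + v)/(1 + u'v/c²):
u = (-0.903 + 0.861) / (1 + (-0.903)·0.861) = -0.0420/0.2225 = -0.1887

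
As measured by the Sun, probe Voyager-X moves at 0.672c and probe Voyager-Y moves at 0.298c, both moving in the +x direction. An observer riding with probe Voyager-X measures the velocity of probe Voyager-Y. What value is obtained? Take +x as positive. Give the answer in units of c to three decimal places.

β_A = 0.672, β_B = 0.298.
Transform to A's frame with the inverse velocity-addition law: u' = (u − v)/(1 − uv/c²), taking u = β_B and v = β_A.
u' = (0.298 − 0.672) / (1 − (0.672)(0.298)) = -0.3740/0.7997 = -0.4676.

-0.468c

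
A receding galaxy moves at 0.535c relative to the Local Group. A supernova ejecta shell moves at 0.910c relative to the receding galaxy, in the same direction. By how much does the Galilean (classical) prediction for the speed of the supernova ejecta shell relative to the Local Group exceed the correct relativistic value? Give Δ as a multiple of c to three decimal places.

Galilean: u_cl = 0.910 + 0.535 = 1.4450.
Relativistic: u_rel = (0.910 + 0.535) / (1 + 0.910·0.535) = 1.4450/1.4869 = 0.9719.
Δ = 1.4450 − 0.9719 = 0.4731.
(The classical prediction exceeds c; the relativistic result does not.)

Δ = 0.473c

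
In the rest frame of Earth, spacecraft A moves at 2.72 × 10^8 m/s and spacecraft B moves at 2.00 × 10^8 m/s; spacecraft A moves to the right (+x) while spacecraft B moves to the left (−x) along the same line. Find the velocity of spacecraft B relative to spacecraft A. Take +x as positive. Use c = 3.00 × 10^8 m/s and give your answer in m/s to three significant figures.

-2.94 × 10^8 m/s

β_A = 0.907, β_B = -0.667 (dividing each by c = 3.00 × 10^8 m/s).
Transform to A's frame with the inverse velocity-addition law: u' = (u − v)/(1 − uv/c²), taking u = β_B and v = β_A.
u' = (-0.667 − 0.907) / (1 − (0.907)(-0.667)) = -1.5733/1.6044 = -0.9806.
u' = -0.9806 × 3.00 × 10^8 m/s.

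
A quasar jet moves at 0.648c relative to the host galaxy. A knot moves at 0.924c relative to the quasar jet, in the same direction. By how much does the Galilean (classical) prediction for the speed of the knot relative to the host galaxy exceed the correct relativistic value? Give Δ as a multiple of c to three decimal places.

Galilean: u_cl = 0.924 + 0.648 = 1.5720.
Relativistic: u_rel = (0.924 + 0.648) / (1 + 0.924·0.648) = 1.5720/1.5988 = 0.9833.
Δ = 1.5720 − 0.9833 = 0.5887.
(The classical prediction exceeds c; the relativistic result does not.)

Δ = 0.589c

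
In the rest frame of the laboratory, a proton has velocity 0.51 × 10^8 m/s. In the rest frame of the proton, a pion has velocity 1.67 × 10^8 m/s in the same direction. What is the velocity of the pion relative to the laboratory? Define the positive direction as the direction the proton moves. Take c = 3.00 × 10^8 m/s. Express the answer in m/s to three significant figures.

1.99 × 10^8 m/s

In units of c (dividing by 3.00 × 10^8 m/s): v = 0.170, u' = 0.557.
u = (u' + v)/(1 + u'v/c²):
u = (0.557 + 0.170) / (1 + 0.557·0.170) = 0.7267/1.0946 = 0.6638
Converting back: u = 0.6638 × 3.00 × 10^8 m/s.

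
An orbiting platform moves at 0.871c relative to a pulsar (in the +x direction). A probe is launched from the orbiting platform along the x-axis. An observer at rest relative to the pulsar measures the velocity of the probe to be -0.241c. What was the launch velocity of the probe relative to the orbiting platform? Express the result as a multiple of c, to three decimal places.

-0.919c

Invert the composition law: u' = (u − v)/(1 − uv/c²).
u' = (-0.241 − 0.871) / (1 − (-0.241)(0.871)) = -1.1120/1.2099 = -0.9191.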